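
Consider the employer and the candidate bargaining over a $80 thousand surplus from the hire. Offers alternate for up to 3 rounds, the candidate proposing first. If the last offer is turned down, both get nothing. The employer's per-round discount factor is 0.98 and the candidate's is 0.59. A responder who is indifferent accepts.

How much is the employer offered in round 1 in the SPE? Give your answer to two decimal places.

By backward induction:
Round 3 (the candidate proposes): the employer will accept anything ≥ 0, so the candidate offers 0 and keeps 80.
Round 2 (the employer proposes): the candidate can get 80 next round, worth 0.59 × 80 = 47.2 now. The employer offers 47.2 and keeps 80 − 47.2 = 32.8.
Round 1 (the candidate proposes): the employer can get 32.8 next round, worth 0.98 × 32.8 = 32.144 now. The candidate offers 32.144 and keeps 80 − 32.144 = 47.856.

32.14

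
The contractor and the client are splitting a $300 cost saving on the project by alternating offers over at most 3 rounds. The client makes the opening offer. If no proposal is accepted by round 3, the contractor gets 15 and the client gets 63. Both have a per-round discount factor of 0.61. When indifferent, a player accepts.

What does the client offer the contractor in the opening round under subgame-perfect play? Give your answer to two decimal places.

Work backward from the last round.
Round 3 (the client proposes): the contractor gets 15 if talks fail, so the client offers 15 and keeps 285.
Round 2 (the contractor proposes): the client can get 285 next round, worth 0.61 × 285 = 173.85 now. The contractor offers 173.85 and keeps 300 − 173.85 = 126.15.
Round 1 (the client proposes): the contractor can get 126.15 next round, worth 0.61 × 126.15 = 76.9515 now, so the client offers 76.9515, keeping 223.0485.

76.95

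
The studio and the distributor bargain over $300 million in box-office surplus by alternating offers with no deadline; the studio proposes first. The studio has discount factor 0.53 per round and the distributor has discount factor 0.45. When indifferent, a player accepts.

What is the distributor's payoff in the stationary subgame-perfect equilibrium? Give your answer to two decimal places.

When the studio proposes, the distributor accepts any offer worth at least 0.45 times what the distributor would get by proposing next round; and vice versa.
This gives x = 300 − 0.45y and y = 300 − 0.53x, where x and y are each side's share when it proposes.
Hence (1 − 0.45·0.53)x = 300(1 − 0.45), i.e. 0.7615·x = 165.
x ≈ 216.6776; the distributor's share is 300 − x ≈ 83.3224.

83.32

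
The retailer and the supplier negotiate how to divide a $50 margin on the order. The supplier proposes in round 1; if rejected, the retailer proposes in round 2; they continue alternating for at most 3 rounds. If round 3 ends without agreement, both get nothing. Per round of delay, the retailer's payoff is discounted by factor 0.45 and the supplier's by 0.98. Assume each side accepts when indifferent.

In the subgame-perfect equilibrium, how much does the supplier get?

49.55

Solve by backward induction from round 3.
Round 3 (the supplier proposes): the retailer will accept anything ≥ 0, so the supplier offers 0 and keeps 50.
Round 2 (the retailer proposes): the supplier can get 50 next round, worth 0.98 × 50 = 49 now; the retailer offers that and keeps 1.
Round 1 (the supplier proposes): the retailer can get 1 next round, worth 0.45 × 1 = 0.45 now, so the supplier offers 0.45, keeping 49.55.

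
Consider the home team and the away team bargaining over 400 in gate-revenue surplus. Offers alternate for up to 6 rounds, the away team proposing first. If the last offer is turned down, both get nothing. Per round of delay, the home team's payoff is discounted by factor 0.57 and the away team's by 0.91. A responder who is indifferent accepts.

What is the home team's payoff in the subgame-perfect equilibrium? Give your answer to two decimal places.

Solve by backward induction from round 6.
Round 6 (the home team proposes): the away team will accept anything ≥ 0, so the home team offers 0 and keeps 400.
Round 5 (the away team proposes): the home team can get 400 next round, worth 0.57 × 400 = 228 now, so the away team offers 228, keeping 172.
Round 4 (the home team proposes): the away team can get 172 next round, worth 0.91 × 172 = 156.52 now. The home team offers 156.52 and keeps 400 − 156.52 = 243.48.
Round 3 (the away team proposes): the home team can get 243.48 next round, worth 0.57 × 243.48 = 138.7836 now; the away team offers that and keeps 261.2164.
Round 2 (the home team proposes): the away team can get 261.2164 next round, worth 0.91 × 261.2164 = 237.706924 now; the home team offers that and keeps 162.293076.
Round 1 (the away team proposes): the home team can get 162.293076 next round, worth 0.57 × 162.293076 = 92.50705332 now; the away team offers that and keeps 307.49294668.

92.51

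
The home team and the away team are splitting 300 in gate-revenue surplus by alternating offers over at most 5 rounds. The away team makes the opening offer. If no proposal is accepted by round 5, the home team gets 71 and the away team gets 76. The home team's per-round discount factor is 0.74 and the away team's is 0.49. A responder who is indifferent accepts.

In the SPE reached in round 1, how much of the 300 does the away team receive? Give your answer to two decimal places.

Round 5 (the away team proposes): the home team gets 71 if talks fail, so the away team offers 71 and keeps 229.
Round 4 (the home team proposes): the away team can get 229 next round, worth 0.49 × 229 = 112.21 now; the home team offers that and keeps 187.79.
Round 3 (the away team proposes): the home team can get 187.79 next round, worth 0.74 × 187.79 = 138.9646 now. The away team offers 138.9646 and keeps 300 − 138.9646 = 161.0354.
Round 2 (the home team proposes): the away team can get 161.0354 next round, worth 0.49 × 161.0354 = 78.907346 now; the home team offers that and keeps 221.092654.
Round 1 (the away team proposes): the home team can get 221.092654 next round, worth 0.74 × 221.092654 = 163.60856396 now, so the away team offers 163.60856396, keeping 136.39143604.

136.39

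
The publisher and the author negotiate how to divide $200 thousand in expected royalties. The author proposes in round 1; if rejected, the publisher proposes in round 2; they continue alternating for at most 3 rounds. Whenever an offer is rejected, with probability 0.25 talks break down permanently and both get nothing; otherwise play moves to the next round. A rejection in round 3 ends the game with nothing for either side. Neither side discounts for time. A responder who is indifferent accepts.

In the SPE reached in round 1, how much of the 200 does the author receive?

Round 3 (the author proposes): rejection yields 0 for the publisher; the author offers 0 and keeps 200.
Round 2 (the publisher proposes): rejecting gives the author an expected 0.75 × 200 = 150. The publisher offers 150 and keeps 200 − 150 = 50.
Round 1 (the author proposes): rejecting gives the publisher an expected 0.75 × 50 = 37.5, so the author offers 37.5, keeping 162.5.

162.5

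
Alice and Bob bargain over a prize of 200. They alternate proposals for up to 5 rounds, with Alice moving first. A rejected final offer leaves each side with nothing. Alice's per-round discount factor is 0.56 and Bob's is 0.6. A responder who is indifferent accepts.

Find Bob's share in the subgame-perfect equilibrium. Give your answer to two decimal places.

70.54

By backward induction:
Round 5 (Alice proposes): Bob will accept anything ≥ 0, so Alice offers 0 and keeps 200.
Round 4 (Bob proposes): Alice can get 200 next round, worth 0.56 × 200 = 112 now; Bob offers that and keeps 88.
Round 3 (Alice proposes): Bob can get 88 next round, worth 0.6 × 88 = 52.8 now. Alice offers 52.8 and keeps 200 − 52.8 = 147.2.
Round 2 (Bob proposes): Alice can get 147.2 next round, worth 0.56 × 147.2 = 82.432 now. Bob offers 82.432 and keeps 200 − 82.432 = 117.568.
Round 1 (Alice proposes): Bob can get 117.568 next round, worth 0.6 × 117.568 = 70.5408 now. Alice offers 70.5408 and keeps 200 − 70.5408 = 129.4592.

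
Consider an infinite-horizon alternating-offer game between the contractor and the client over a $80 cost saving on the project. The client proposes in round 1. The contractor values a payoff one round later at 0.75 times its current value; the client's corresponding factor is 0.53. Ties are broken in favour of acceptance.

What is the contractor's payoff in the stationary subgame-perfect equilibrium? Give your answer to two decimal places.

When the client proposes, the contractor accepts any offer worth at least 0.75 times what the contractor would get by proposing next round; and vice versa.
This gives x = 80 − 0.75y and y = 80 − 0.53x, where x and y are each side's share when it proposes.
Hence (1 − 0.75·0.53)x = 80(1 − 0.75), i.e. 0.6025·x = 20.
x ≈ 33.1950; the contractor's share is 80 − x ≈ 46.8050.

46.80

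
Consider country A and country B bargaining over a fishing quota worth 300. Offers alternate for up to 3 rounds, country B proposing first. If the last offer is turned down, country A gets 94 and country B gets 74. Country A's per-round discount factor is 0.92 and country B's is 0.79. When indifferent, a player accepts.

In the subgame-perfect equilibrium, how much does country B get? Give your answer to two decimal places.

173.72

Round 3 (country B proposes): country A gets 94 if talks fail, so country B offers 94 and keeps 206.
Round 2 (country A proposes): country B can get 206 next round, worth 0.79 × 206 = 162.74 now, so country A offers 162.74, keeping 137.26.
Round 1 (country B proposes): country A can get 137.26 next round, worth 0.92 × 137.26 = 126.2792 now. Country B offers 126.2792 and keeps 300 − 126.2792 = 173.7208.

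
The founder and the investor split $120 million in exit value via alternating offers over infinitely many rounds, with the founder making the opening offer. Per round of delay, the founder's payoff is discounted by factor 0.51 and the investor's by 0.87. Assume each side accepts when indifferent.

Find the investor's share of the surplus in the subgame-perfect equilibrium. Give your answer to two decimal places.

Let x be the founder's share when the founder proposes and y be the investor's share when the investor proposes.
The investor accepts iff offered ≥ 0.87·y, so x = 120 − 0.87y. Symmetrically y = 120 − 0.51x.
Substituting: x = 120 − 0.87(120 − 0.51x), giving x(1 − 0.51·0.87) = 120(1 − 0.87).
So x = 120 × 0.13 / 0.5563 ≈ 28.0424, and the investor receives 120 − x ≈ 91.9576.

91.96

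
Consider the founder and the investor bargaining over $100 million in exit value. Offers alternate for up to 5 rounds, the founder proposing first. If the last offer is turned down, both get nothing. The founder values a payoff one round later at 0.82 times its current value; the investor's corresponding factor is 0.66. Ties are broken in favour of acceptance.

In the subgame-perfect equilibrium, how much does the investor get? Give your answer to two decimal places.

18.31

Round 5 (the founder proposes): rejection yields 0 for the investor; the founder offers 0 and keeps 100.
Round 4 (the investor proposes): the founder can get 100 next round, worth 0.82 × 100 = 82 now; the investor offers that and keeps 18.
Round 3 (the founder proposes): the investor can get 18 next round, worth 0.66 × 18 = 11.88 now; the founder offers that and keeps 88.12.
Round 2 (the investor proposes): the founder can get 88.12 next round, worth 0.82 × 88.12 = 72.2584 now. The investor offers 72.2584 and keeps 100 − 72.2584 = 27.7416.
Round 1 (the founder proposes): the investor can get 27.7416 next round, worth 0.66 × 27.7416 = 18.309456 now; the founder offers that and keeps 81.690544.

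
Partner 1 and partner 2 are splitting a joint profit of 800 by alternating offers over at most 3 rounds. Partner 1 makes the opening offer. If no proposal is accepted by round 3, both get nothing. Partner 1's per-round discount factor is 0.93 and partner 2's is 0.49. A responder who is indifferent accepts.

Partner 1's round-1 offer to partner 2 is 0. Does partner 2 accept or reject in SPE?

Reject

Round 3 (partner 1 proposes): partner 2 will accept anything ≥ 0, so partner 1 offers 0 and keeps 800.
Round 2 (partner 2 proposes): partner 1 can get 800 next round, worth 0.93 × 800 = 744 now. Partner 2 offers 744 and keeps 800 − 744 = 56.
So by rejecting in round 1, partner 2 gets 56 next round, worth 0.49 × 56 = 27.44 now.
Offer 0 < 27.44, so partner 2 rejects.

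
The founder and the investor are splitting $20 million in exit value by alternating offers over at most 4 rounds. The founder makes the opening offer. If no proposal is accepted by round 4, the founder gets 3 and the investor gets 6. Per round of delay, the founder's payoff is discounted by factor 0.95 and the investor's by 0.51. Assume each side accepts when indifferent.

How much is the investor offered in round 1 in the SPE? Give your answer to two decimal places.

Round 4 (the investor proposes): the founder gets 3 if talks fail, so the investor offers 3 and keeps 17.
Round 3 (the founder proposes): the investor can get 17 next round, worth 0.51 × 17 = 8.67 now; the founder offers that and keeps 11.33.
Round 2 (the investor proposes): the founder can get 11.33 next round, worth 0.95 × 11.33 = 10.7635 now, so the investor offers 10.7635, keeping 9.2365.
Round 1 (the founder proposes): the investor can get 9.2365 next round, worth 0.51 × 9.2365 = 4.710615 now, so the founder offers 4.710615, keeping 15.289385.

4.71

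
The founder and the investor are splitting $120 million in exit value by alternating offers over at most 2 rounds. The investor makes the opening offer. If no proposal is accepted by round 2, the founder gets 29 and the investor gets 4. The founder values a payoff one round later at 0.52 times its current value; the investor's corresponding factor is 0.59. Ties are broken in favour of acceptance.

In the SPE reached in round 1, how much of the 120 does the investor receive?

59.68

Solve by backward induction from round 2.
Round 2 (the founder proposes): the investor gets 4 if talks fail, so the founder offers 4 and keeps 116.
Round 1 (the investor proposes): the founder can get 116 next round, worth 0.52 × 116 = 60.32 now, so the investor offers 60.32, keeping 59.68.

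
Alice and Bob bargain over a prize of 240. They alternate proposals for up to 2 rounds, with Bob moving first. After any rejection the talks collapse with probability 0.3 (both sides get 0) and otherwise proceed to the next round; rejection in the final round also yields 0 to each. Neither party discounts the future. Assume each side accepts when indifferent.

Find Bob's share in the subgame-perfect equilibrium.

Round 2 (Alice proposes): Bob will accept anything ≥ 0, so Alice offers 0 and keeps 240.
Round 1 (Bob proposes): rejecting gives Alice an expected 0.7 × 240 = 168, so Bob offers 168, keeping 72.

72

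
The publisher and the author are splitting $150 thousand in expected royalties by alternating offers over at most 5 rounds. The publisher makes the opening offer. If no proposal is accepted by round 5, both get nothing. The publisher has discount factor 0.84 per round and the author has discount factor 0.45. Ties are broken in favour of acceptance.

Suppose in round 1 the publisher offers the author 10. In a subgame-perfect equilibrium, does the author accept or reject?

Work out the author's continuation value if the offer is rejected.
Round 5 (the publisher proposes): rejection yields 0 for the author; the publisher offers 0 and keeps 150.
Round 4 (the author proposes): the publisher can get 150 next round, worth 0.84 × 150 = 126 now, so the author offers 126, keeping 24.
Round 3 (the publisher proposes): the author can get 24 next round, worth 0.45 × 24 = 10.8 now; the publisher offers that and keeps 139.2.
Round 2 (the author proposes): the publisher can get 139.2 next round, worth 0.84 × 139.2 = 116.928 now; the author offers that and keeps 33.072.
So by rejecting in round 1, the author gets 33.072 next round, worth 0.45 × 33.072 = 14.8824 now.
Offer 10 < 14.8824, so the author rejects.

Reject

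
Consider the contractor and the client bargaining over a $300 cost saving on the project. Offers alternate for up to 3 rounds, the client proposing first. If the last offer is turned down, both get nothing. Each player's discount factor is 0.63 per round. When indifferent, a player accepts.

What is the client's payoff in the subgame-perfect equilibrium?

230.07

Solve by backward induction from round 3.
Round 3 (the client proposes): the contractor will accept anything ≥ 0, so the client offers 0 and keeps 300.
Round 2 (the contractor proposes): the client can get 300 next round, worth 0.63 × 300 = 189 now; the contractor offers that and keeps 111.
Round 1 (the client proposes): the contractor can get 111 next round, worth 0.63 × 111 = 69.93 now. The client offers 69.93 and keeps 300 − 69.93 = 230.07.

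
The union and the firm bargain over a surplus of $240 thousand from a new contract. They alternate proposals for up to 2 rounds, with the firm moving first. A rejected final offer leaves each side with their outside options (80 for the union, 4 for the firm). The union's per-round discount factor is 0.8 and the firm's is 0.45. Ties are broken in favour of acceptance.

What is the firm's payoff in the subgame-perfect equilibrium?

Work backward from the last round.
Round 2 (the union proposes): the firm gets 4 if talks fail, so the union offers 4 and keeps 236.
Round 1 (the firm proposes): the union can get 236 next round, worth 0.8 × 236 = 188.8 now. The firm offers 188.8 and keeps 240 − 188.8 = 51.2.

51.2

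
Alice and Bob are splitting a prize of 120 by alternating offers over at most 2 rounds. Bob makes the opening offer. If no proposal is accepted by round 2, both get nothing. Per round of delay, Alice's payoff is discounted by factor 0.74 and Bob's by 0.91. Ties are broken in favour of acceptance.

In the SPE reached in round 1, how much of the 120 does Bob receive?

31.2

Work backward from the last round.
Round 2 (Alice proposes): rejection yields 0 for Bob; Alice offers 0 and keeps 120.
Round 1 (Bob proposes): Alice can get 120 next round, worth 0.74 × 120 = 88.8 now. Bob offers 88.8 and keeps 120 − 88.8 = 31.2.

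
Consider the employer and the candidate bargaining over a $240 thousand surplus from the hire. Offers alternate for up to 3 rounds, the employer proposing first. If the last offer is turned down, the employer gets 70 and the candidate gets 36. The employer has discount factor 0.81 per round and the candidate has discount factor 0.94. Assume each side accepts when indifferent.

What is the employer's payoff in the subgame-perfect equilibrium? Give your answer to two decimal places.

Round 3 (the employer proposes): the candidate gets 36 if talks fail, so the employer offers 36 and keeps 204.
Round 2 (the candidate proposes): the employer can get 204 next round, worth 0.81 × 204 = 165.24 now, so the candidate offers 165.24, keeping 74.76.
Round 1 (the employer proposes): the candidate can get 74.76 next round, worth 0.94 × 74.76 = 70.2744 now, so the employer offers 70.2744, keeping 169.7256.

169.73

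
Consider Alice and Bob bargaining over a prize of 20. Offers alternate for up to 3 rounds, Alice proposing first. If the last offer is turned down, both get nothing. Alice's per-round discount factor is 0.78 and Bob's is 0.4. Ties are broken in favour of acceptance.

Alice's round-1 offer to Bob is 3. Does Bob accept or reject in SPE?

Round 3 (Alice proposes): rejection yields 0 for Bob; Alice offers 0 and keeps 20.
Round 2 (Bob proposes): Alice can get 20 next round, worth 0.78 × 20 = 15.6 now, so Bob offers 15.6, keeping 4.4.
So by rejecting in round 1, Bob gets 4.4 next round, worth 0.4 × 4.4 = 1.76 now.
Offer 3 ≥ 1.76, so Bob accepts.

Accept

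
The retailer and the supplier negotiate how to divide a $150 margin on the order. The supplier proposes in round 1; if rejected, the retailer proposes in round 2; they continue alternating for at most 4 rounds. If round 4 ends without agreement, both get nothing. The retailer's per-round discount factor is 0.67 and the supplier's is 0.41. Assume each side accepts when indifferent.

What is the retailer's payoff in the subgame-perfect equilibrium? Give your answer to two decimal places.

Round 4 (the retailer proposes): rejection yields 0 for the supplier; the retailer offers 0 and keeps 150.
Round 3 (the supplier proposes): the retailer can get 150 next round, worth 0.67 × 150 = 100.5 now; the supplier offers that and keeps 49.5.
Round 2 (the retailer proposes): the supplier can get 49.5 next round, worth 0.41 × 49.5 = 20.295 now; the retailer offers that and keeps 129.705.
Round 1 (the supplier proposes): the retailer can get 129.705 next round, worth 0.67 × 129.705 = 86.90235 now; the supplier offers that and keeps 63.09765.

86.90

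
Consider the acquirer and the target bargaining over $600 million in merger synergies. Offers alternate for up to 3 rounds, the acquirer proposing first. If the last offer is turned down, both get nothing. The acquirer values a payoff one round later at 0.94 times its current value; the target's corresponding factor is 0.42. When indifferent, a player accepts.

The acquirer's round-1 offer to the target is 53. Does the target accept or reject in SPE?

Round 3 (the acquirer proposes): the target will accept anything ≥ 0, so the acquirer offers 0 and keeps 600.
Round 2 (the target proposes): the acquirer can get 600 next round, worth 0.94 × 600 = 564 now. The target offers 564 and keeps 600 − 564 = 36.
So by rejecting in round 1, the target gets 36 next round, worth 0.42 × 36 = 15.12 now.
Offer 53 ≥ 15.12, so the target accepts.

Accept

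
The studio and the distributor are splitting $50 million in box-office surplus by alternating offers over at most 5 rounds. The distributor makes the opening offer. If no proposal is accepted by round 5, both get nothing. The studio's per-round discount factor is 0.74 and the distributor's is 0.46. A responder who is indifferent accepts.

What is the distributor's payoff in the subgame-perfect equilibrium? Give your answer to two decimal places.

23.22

Round 5 (the distributor proposes): rejection yields 0 for the studio; the distributor offers 0 and keeps 50.
Round 4 (the studio proposes): the distributor can get 50 next round, worth 0.46 × 50 = 23 now, so the studio offers 23, keeping 27.
Round 3 (the distributor proposes): the studio can get 27 next round, worth 0.74 × 27 = 19.98 now; the distributor offers that and keeps 30.02.
Round 2 (the studio proposes): the distributor can get 30.02 next round, worth 0.46 × 30.02 = 13.8092 now, so the studio offers 13.8092, keeping 36.1908.
Round 1 (the distributor proposes): the studio can get 36.1908 next round, worth 0.74 × 36.1908 = 26.781192 now. The distributor offers 26.781192 and keeps 50 − 26.781192 = 23.218808.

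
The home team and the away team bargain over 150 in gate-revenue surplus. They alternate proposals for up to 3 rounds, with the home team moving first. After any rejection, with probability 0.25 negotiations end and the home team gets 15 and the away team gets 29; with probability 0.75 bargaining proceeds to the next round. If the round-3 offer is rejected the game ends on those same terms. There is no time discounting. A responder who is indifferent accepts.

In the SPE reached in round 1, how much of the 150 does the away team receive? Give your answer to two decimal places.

48.88

Round 3 (the home team proposes): the away team gets 29 if talks fail, so the home team offers 29 and keeps 121.
Round 2 (the away team proposes): rejecting gives the home team an expected 0.75 × 121 + 0.25 × 15 = 94.5, so the away team offers 94.5, keeping 55.5.
Round 1 (the home team proposes): rejecting gives the away team an expected 0.75 × 55.5 + 0.25 × 29 = 48.875, so the home team offers 48.875, keeping 101.125.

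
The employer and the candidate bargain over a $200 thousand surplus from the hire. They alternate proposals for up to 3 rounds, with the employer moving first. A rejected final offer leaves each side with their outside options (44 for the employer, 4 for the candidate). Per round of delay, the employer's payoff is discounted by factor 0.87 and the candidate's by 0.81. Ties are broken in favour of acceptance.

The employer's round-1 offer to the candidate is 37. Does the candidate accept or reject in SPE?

Round 3 (the employer proposes): the candidate gets 4 if talks fail, so the employer offers 4 and keeps 196.
Round 2 (the candidate proposes): the employer can get 196 next round, worth 0.87 × 196 = 170.52 now, so the candidate offers 170.52, keeping 29.48.
So by rejecting in round 1, the candidate gets 29.48 next round, worth 0.81 × 29.48 = 23.8788 now.
Offer 37 ≥ 23.8788, so the candidate accepts.

Accept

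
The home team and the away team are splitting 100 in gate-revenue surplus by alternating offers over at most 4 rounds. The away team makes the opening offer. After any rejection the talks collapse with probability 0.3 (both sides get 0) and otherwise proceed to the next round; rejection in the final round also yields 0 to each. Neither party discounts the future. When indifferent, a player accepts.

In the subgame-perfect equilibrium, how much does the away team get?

Round 4 (the home team proposes): rejection yields 0 for the away team; the home team offers 0 and keeps 100.
Round 3 (the away team proposes): rejecting gives the home team an expected 0.7 × 100 = 70; the away team offers that and keeps 30.
Round 2 (the home team proposes): rejecting gives the away team an expected 0.7 × 30 = 21; the home team offers that and keeps 79.
Round 1 (the away team proposes): rejecting gives the home team an expected 0.7 × 79 = 55.3, so the away team offers 55.3, keeping 44.7.

44.7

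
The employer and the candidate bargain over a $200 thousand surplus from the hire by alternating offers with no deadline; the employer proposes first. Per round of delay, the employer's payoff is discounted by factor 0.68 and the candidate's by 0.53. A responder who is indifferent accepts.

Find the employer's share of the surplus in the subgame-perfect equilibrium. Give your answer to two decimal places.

Let x be the employer's share when the employer proposes and y be the candidate's share when the candidate proposes.
The candidate accepts iff offered ≥ 0.53·y, so x = 200 − 0.53y. Symmetrically y = 200 − 0.68x.
Substituting: x = 200 − 0.53(200 − 0.68x), giving x(1 − 0.68·0.53) = 200(1 − 0.53).
So x = 200 × 0.47 / 0.6396 ≈ 146.9669, and the candidate receives 200 − x ≈ 53.0331.

146.97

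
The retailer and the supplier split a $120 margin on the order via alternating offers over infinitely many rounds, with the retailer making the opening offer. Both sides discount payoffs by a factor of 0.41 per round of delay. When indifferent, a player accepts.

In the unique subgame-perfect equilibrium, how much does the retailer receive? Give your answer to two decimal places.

85.11

Let x be the retailer's share when the retailer proposes and y be the supplier's share when the supplier proposes.
The supplier accepts iff offered ≥ 0.41·y, so x = 120 − 0.41y. Symmetrically y = 120 − 0.41x.
Substituting: x = 120 − 0.41(120 − 0.41x), giving x(1 − 0.41·0.41) = 120(1 − 0.41).
So x = 120 × 0.59 / 0.8319 ≈ 85.1064, and the supplier receives 120 − x ≈ 34.8936.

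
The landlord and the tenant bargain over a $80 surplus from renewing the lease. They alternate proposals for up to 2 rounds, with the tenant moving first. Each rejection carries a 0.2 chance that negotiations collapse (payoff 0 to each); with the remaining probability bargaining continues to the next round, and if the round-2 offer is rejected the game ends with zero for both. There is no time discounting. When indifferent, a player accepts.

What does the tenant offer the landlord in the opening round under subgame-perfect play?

64

Round 2 (the landlord proposes): the tenant will accept anything ≥ 0, so the landlord offers 0 and keeps 80.
Round 1 (the tenant proposes): rejecting gives the landlord an expected 0.8 × 80 = 64; the tenant offers that and keeps 16.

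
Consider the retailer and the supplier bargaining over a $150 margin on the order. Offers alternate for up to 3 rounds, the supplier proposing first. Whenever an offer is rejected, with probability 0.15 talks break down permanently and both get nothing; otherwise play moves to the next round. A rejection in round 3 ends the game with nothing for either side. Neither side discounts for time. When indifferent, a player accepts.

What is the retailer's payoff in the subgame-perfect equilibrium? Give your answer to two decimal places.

19.13

Round 3 (the supplier proposes): rejection yields 0 for the retailer; the supplier offers 0 and keeps 150.
Round 2 (the retailer proposes): rejecting gives the supplier an expected 0.85 × 150 = 127.5; the retailer offers that and keeps 22.5.
Round 1 (the supplier proposes): rejecting gives the retailer an expected 0.85 × 22.5 = 19.125; the supplier offers that and keeps 130.875.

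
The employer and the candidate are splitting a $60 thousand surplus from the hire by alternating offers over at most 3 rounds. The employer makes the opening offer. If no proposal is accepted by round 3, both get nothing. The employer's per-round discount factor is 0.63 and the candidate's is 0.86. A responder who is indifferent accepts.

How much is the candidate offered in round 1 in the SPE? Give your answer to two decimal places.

Round 3 (the employer proposes): the candidate will accept anything ≥ 0, so the employer offers 0 and keeps 60.
Round 2 (the candidate proposes): the employer can get 60 next round, worth 0.63 × 60 = 37.8 now; the candidate offers that and keeps 22.2.
Round 1 (the employer proposes): the candidate can get 22.2 next round, worth 0.86 × 22.2 = 19.092 now, so the employer offers 19.092, keeping 40.908.

19.09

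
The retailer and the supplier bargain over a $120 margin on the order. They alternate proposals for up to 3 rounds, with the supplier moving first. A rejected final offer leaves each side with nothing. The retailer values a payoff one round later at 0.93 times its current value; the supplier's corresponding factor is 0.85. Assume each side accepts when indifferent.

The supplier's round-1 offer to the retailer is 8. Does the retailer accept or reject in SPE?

Reject

Round 3 (the supplier proposes): the retailer will accept anything ≥ 0, so the supplier offers 0 and keeps 120.
Round 2 (the retailer proposes): the supplier can get 120 next round, worth 0.85 × 120 = 102 now; the retailer offers that and keeps 18.
So by rejecting in round 1, the retailer gets 18 next round, worth 0.93 × 18 = 16.74 now.
Offer 8 < 16.74, so the retailer rejects.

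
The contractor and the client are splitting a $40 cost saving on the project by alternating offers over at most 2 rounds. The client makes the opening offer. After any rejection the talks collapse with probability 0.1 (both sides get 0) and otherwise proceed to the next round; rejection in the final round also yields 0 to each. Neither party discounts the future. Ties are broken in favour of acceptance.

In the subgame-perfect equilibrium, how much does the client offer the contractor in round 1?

Round 2 (the contractor proposes): the client will accept anything ≥ 0, so the contractor offers 0 and keeps 40.
Round 1 (the client proposes): rejecting gives the contractor an expected 0.9 × 40 = 36, so the client offers 36, keeping 4.

36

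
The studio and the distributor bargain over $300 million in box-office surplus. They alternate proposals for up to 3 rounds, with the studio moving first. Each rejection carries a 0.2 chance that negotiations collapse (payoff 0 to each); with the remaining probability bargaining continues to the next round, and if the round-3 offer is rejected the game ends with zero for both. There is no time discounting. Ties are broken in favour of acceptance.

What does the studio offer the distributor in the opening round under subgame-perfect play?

Round 3 (the studio proposes): rejection yields 0 for the distributor; the studio offers 0 and keeps 300.
Round 2 (the distributor proposes): rejecting gives the studio an expected 0.8 × 300 = 240, so the distributor offers 240, keeping 60.
Round 1 (the studio proposes): rejecting gives the distributor an expected 0.8 × 60 = 48; the studio offers that and keeps 252.

48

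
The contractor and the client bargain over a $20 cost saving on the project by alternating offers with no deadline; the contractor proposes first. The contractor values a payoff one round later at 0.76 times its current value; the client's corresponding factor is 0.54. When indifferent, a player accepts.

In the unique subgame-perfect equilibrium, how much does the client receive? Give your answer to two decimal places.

Let x be the contractor's share when the contractor proposes and y be the client's share when the client proposes.
The client accepts iff offered ≥ 0.54·y, so x = 20 − 0.54y. Symmetrically y = 20 − 0.76x.
Substituting: x = 20 − 0.54(20 − 0.76x), giving x(1 − 0.76·0.54) = 20(1 − 0.54).
So x = 20 × 0.46 / 0.5896 ≈ 15.6038, and the client receives 20 − x ≈ 4.3962.

4.40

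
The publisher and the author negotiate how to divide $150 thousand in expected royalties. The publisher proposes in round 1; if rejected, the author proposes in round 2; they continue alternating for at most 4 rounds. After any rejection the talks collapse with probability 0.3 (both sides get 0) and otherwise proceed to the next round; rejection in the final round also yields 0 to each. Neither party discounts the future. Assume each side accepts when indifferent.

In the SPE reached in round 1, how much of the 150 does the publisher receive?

By backward induction:
Round 4 (the author proposes): the publisher will accept anything ≥ 0, so the author offers 0 and keeps 150.
Round 3 (the publisher proposes): rejecting gives the author an expected 0.7 × 150 = 105; the publisher offers that and keeps 45.
Round 2 (the author proposes): rejecting gives the publisher an expected 0.7 × 45 = 31.5; the author offers that and keeps 118.5.
Round 1 (the publisher proposes): rejecting gives the author an expected 0.7 × 118.5 = 82.95. The publisher offers 82.95 and keeps 150 − 82.95 = 67.05.

67.05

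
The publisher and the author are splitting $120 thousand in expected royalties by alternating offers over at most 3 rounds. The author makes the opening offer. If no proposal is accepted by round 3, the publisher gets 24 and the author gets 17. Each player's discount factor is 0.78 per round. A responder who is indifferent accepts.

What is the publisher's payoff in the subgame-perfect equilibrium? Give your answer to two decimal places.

Round 3 (the author proposes): the publisher gets 24 if talks fail, so the author offers 24 and keeps 96.
Round 2 (the publisher proposes): the author can get 96 next round, worth 0.78 × 96 = 74.88 now; the publisher offers that and keeps 45.12.
Round 1 (the author proposes): the publisher can get 45.12 next round, worth 0.78 × 45.12 = 35.1936 now. The author offers 35.1936 and keeps 120 − 35.1936 = 84.8064.

35.19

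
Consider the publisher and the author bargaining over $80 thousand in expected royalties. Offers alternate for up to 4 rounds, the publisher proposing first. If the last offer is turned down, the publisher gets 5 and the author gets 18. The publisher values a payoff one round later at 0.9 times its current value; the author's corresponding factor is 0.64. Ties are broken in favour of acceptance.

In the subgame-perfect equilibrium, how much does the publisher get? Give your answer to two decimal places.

47.23

By backward induction:
Round 4 (the author proposes): the publisher gets 5 if talks fail, so the author offers 5 and keeps 75.
Round 3 (the publisher proposes): the author can get 75 next round, worth 0.64 × 75 = 48 now. The publisher offers 48 and keeps 80 − 48 = 32.
Round 2 (the author proposes): the publisher can get 32 next round, worth 0.9 × 32 = 28.8 now, so the author offers 28.8, keeping 51.2.
Round 1 (the publisher proposes): the author can get 51.2 next round, worth 0.64 × 51.2 = 32.768 now, so the publisher offers 32.768, keeping 47.232.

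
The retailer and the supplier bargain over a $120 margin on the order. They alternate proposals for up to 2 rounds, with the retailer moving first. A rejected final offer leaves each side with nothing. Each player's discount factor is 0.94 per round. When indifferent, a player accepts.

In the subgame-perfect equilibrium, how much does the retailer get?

By backward induction:
Round 2 (the supplier proposes): the retailer will accept anything ≥ 0, so the supplier offers 0 and keeps 120.
Round 1 (the retailer proposes): the supplier can get 120 next round, worth 0.94 × 120 = 112.8 now; the retailer offers that and keeps 7.2.

7.2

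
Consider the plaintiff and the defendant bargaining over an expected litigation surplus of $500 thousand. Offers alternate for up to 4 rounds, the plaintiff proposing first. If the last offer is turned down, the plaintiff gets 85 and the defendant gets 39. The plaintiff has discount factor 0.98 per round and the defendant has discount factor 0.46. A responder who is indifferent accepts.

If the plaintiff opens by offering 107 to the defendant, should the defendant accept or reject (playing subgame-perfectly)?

Accept

Round 4 (the defendant proposes): the plaintiff gets 85 if talks fail, so the defendant offers 85 and keeps 415.
Round 3 (the plaintiff proposes): the defendant can get 415 next round, worth 0.46 × 415 = 190.9 now; the plaintiff offers that and keeps 309.1.
Round 2 (the defendant proposes): the plaintiff can get 309.1 next round, worth 0.98 × 309.1 = 302.918 now, so the defendant offers 302.918, keeping 197.082.
So by rejecting in round 1, the defendant gets 197.082 next round, worth 0.46 × 197.082 = 90.65772 now.
Offer 107 ≥ 90.65772, so the defendant accepts.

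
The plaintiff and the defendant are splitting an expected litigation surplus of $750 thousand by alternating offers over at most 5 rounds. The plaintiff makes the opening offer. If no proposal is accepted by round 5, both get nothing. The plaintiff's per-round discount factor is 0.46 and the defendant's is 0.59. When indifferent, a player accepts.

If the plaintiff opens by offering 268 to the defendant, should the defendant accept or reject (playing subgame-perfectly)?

Round 5 (the plaintiff proposes): the defendant will accept anything ≥ 0, so the plaintiff offers 0 and keeps 750.
Round 4 (the defendant proposes): the plaintiff can get 750 next round, worth 0.46 × 750 = 345 now; the defendant offers that and keeps 405.
Round 3 (the plaintiff proposes): the defendant can get 405 next round, worth 0.59 × 405 = 238.95 now. The plaintiff offers 238.95 and keeps 750 − 238.95 = 511.05.
Round 2 (the defendant proposes): the plaintiff can get 511.05 next round, worth 0.46 × 511.05 = 235.083 now, so the defendant offers 235.083, keeping 514.917.
So by rejecting in round 1, the defendant gets 514.917 next round, worth 0.59 × 514.917 = 303.80103 now.
Offer 268 < 303.80103, so the defendant rejects.

Reject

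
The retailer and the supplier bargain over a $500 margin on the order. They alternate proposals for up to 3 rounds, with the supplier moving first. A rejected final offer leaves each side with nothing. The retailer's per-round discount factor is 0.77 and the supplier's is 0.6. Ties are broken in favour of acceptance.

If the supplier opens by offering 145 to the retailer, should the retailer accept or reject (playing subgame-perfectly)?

Round 3 (the supplier proposes): rejection yields 0 for the retailer; the supplier offers 0 and keeps 500.
Round 2 (the retailer proposes): the supplier can get 500 next round, worth 0.6 × 500 = 300 now, so the retailer offers 300, keeping 200.
So by rejecting in round 1, the retailer gets 200 next round, worth 0.77 × 200 = 154 now.
Offer 145 < 154, so the retailer rejects.

Reject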